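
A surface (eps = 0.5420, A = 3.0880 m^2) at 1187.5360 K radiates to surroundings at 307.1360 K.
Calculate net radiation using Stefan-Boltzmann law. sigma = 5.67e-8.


T^4 = 1.9888e+12
Tsurr^4 = 8.8986e+09
Q = 0.5420 * 5.67e-8 * 3.0880 * 1.9799e+12 = 187888.0684 W

187888.0684 W


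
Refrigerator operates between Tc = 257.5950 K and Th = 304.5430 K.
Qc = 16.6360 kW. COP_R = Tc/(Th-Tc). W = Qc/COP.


COP = 257.5950 / 46.9480 = 5.4868
W = 16.6360 / 5.4868 = 3.0320 kW

COP = 5.4868, W = 3.0320 kW


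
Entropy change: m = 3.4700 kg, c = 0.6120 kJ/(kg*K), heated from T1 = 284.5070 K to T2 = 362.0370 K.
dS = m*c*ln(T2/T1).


T2/T1 = 1.2725
ln(T2/T1) = 0.2410
dS = 3.4700 * 0.6120 * 0.2410 = 0.5118 kJ/K

0.5118 kJ/K


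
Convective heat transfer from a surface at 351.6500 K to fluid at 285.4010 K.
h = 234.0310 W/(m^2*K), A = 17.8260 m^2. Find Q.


dT = 66.2490 K
Q = 234.0310 * 17.8260 * 66.2490 = 276380.0033 W

276380.0033 W


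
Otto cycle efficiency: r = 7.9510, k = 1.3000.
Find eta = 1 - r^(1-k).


r^(k-1) = 1.8626
eta = 1 - 1/1.8626 = 0.4631 = 46.3125%

46.3125%


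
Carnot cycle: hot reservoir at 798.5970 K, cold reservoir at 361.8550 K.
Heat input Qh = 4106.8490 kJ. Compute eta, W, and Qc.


eta = 1 - 361.8550/798.5970 = 0.5469
W = 0.5469 * 4106.8490 = 2245.9807 kJ
Qc = 4106.8490 - 2245.9807 = 1860.8683 kJ

eta = 54.6887%, W = 2245.9807 kJ, Qc = 1860.8683 kJ


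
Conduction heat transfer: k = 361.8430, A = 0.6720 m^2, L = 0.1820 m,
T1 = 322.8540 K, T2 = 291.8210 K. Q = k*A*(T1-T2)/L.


dT = 31.0330 K
Q = 361.8430 * 0.6720 * 31.0330 / 0.1820 = 41461.1956 W

41461.1956 W


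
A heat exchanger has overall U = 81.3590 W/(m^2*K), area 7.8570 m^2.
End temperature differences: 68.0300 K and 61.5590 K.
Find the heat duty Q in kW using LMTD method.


LMTD = 64.7406 K
Q = 81.3590 * 7.8570 * 64.7406 = 41384.6359 W = 41.3846 kW

41.3846 kW


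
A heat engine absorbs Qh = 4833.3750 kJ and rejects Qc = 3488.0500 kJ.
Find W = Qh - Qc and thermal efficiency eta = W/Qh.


W = 4833.3750 - 3488.0500 = 1345.3250 kJ
eta = 1345.3250 / 4833.3750 = 0.2783 = 27.8341%

W = 1345.3250 kJ, eta = 27.8341%


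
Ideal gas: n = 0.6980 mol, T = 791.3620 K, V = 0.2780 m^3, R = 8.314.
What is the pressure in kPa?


P = nRT/V = 0.6980 * 8.314 * 791.3620 / 0.2780
= 4592.4098 / 0.2780 = 16519.4597 Pa = 16.5195 kPa

16.5195 kPa


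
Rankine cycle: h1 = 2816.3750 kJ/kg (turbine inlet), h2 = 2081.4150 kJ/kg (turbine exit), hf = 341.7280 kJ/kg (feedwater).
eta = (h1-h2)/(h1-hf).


W = 734.9600 kJ/kg
Q_in = 2474.6470 kJ/kg
eta = 0.2970 = 29.6996%

eta = 29.6996%


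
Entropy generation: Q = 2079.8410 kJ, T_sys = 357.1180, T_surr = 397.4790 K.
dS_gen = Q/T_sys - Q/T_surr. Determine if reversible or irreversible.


dS_sys = 2079.8410/357.1180 = 5.8240 kJ/K
dS_surr = -2079.8410/397.4790 = -5.2326 kJ/K
dS_gen = 5.8240 - 5.2326 = 0.5914 kJ/K (irreversible)

dS_gen = 0.5914 kJ/K, irreversible


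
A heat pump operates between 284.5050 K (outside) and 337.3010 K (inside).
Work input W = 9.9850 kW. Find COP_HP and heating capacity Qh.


COP = 337.3010 / 52.7960 = 6.3888
Qh = 6.3888 * 9.9850 = 63.7918 kW

COP = 6.3888, Qh = 63.7918 kW


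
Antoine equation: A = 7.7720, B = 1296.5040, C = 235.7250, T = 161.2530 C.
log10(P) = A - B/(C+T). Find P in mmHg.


C+T = 396.9780
B/(C+T) = 3.2659
log10(P) = 7.7720 - 3.2659 = 4.5061
P = 10^4.5061 = 32067.5564 mmHg

32067.5564 mmHg


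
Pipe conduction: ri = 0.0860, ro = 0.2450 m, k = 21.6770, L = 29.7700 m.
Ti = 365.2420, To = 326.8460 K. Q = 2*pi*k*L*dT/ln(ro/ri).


dT = 38.3960 K
ln(ro/ri) = 1.0469
Q = 2*pi*21.6770*29.7700*38.3960 / 1.0469 = 148707.9327 W

148707.9327 W


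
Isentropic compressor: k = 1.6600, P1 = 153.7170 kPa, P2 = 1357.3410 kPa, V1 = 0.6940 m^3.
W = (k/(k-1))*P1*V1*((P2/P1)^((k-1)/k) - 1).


(k-1)/k = 0.3976
(P2/P1)^exp = 2.3774
W = 2.5152 * 153.7170 * 0.6940 * (2.3774 - 1) = 369.5851 kJ

369.5851 kJ


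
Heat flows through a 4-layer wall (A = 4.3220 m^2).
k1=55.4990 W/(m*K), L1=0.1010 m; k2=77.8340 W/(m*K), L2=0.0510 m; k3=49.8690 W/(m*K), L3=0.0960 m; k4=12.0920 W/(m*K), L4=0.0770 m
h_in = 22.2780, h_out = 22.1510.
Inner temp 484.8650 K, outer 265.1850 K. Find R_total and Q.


R_conv_in = 1/(22.2780*4.3220) = 0.0104
R_1 = 0.1010/(55.4990*4.3220) = 0.0004
R_2 = 0.0510/(77.8340*4.3220) = 0.0002
R_3 = 0.0960/(49.8690*4.3220) = 0.0004
R_4 = 0.0770/(12.0920*4.3220) = 0.0015
R_conv_out = 1/(22.1510*4.3220) = 0.0104
R_total = 0.0233 K/W
Q = 219.6800 / 0.0233 = 9419.2154 W

R_total = 0.0233 K/W, Q = 9419.2154 W


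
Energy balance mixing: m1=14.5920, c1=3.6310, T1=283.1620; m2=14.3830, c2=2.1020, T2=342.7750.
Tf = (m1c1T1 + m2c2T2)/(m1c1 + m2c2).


num = 25366.0677
den = 83.2166
Tf = 304.8197 K

304.8197 K


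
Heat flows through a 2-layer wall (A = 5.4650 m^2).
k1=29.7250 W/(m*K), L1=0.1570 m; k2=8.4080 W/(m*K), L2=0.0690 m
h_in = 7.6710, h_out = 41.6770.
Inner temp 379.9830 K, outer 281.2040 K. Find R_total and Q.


R_conv_in = 1/(7.6710*5.4650) = 0.0239
R_1 = 0.1570/(29.7250*5.4650) = 0.0010
R_2 = 0.0690/(8.4080*5.4650) = 0.0015
R_conv_out = 1/(41.6770*5.4650) = 0.0044
R_total = 0.0307 K/W
Q = 98.7790 / 0.0307 = 3216.2560 W

R_total = 0.0307 K/W, Q = 3216.2560 W


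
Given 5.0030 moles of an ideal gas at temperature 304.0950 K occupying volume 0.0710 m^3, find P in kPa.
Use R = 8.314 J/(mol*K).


P = nRT/V = 5.0030 * 8.314 * 304.0950 / 0.0710
= 12648.8139 / 0.0710 = 178152.3083 Pa = 178.1523 kPa

178.1523 kPa


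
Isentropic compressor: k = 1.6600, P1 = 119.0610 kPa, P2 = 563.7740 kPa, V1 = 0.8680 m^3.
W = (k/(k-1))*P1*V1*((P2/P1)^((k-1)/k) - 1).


(k-1)/k = 0.3976
(P2/P1)^exp = 1.8557
W = 2.5152 * 119.0610 * 0.8680 * (1.8557 - 1) = 222.4196 kJ

222.4196 kJ


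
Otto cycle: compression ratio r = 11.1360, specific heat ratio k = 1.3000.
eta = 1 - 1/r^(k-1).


r^(k-1) = 2.0607
eta = 1 - 1/2.0607 = 0.5147 = 51.4732%

51.4732%


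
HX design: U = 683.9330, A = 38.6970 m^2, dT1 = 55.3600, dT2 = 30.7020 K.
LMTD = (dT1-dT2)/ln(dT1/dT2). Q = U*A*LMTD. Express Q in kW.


LMTD = 41.8266 K
Q = 683.9330 * 38.6970 * 41.8266 = 1106988.6135 W = 1106.9886 kW

1106.9886 kW


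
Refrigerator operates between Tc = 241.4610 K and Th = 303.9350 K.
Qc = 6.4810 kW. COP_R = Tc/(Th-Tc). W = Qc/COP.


COP = 241.4610 / 62.4740 = 3.8650
W = 6.4810 / 3.8650 = 1.6769 kW

COP = 3.8650, W = 1.6769 kW


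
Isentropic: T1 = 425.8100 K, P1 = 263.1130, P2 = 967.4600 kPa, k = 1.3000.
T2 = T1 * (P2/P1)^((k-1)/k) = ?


(k-1)/k = 0.2308
(P2/P1)^exp = 1.3505
T2 = 425.8100 * 1.3505 = 575.0607 K

575.0607 K


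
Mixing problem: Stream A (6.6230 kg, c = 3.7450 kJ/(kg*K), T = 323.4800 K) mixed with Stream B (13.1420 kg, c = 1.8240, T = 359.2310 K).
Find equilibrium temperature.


num = 16634.4473
den = 48.7741
Tf = 341.0505 K

341.0505 K


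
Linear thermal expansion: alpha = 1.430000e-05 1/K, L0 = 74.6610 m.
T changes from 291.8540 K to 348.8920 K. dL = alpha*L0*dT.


dT = 57.0380 K
dL = 1.430000e-05 * 74.6610 * 57.0380 = 0.060897 m
L_final = 74.721897 m

dL = 0.060897 m


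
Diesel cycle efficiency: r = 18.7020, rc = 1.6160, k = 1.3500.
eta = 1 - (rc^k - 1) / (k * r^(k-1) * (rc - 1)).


r^(k-1) = 2.7872
rc^k = 1.9116
eta = 0.6067 = 60.6698%

60.6698%


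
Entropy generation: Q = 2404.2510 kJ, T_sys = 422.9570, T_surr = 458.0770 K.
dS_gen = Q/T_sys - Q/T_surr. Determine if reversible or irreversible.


dS_sys = 2404.2510/422.9570 = 5.6844 kJ/K
dS_surr = -2404.2510/458.0770 = -5.2486 kJ/K
dS_gen = 5.6844 - 5.2486 = 0.4358 kJ/K (irreversible)

dS_gen = 0.4358 kJ/K, irreversible


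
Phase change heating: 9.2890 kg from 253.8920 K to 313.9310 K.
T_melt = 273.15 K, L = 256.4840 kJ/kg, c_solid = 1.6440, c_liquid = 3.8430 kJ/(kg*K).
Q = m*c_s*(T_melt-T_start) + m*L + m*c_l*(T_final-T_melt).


Q1 (sensible, solid) = 9.2890 * 1.6440 * 19.2580 = 294.0912 kJ
Q2 (latent) = 9.2890 * 256.4840 = 2382.4799 kJ
Q3 (sensible, liquid) = 9.2890 * 3.8430 * 40.7810 = 1455.7849 kJ
Q_total = 4132.3560 kJ

4132.3560 kJ


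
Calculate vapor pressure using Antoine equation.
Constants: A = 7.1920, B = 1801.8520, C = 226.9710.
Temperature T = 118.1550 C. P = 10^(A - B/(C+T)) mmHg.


C+T = 345.1260
B/(C+T) = 5.2209
log10(P) = 7.1920 - 5.2209 = 1.9711
P = 10^1.9711 = 93.5723 mmHg

93.5723 mmHg


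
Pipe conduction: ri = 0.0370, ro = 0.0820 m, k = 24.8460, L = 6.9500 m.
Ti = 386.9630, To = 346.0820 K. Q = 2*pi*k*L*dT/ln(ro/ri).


dT = 40.8810 K
ln(ro/ri) = 0.7958
Q = 2*pi*24.8460*6.9500*40.8810 / 0.7958 = 55736.2828 W

55736.2828 W


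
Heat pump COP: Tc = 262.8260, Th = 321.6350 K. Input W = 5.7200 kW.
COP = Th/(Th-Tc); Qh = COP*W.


COP = 321.6350 / 58.8090 = 5.4691
Qh = 5.4691 * 5.7200 = 31.2835 kW

COP = 5.4691, Qh = 31.2835 kW


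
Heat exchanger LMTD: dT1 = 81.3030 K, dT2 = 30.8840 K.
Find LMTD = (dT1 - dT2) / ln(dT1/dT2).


dT1/dT2 = 2.6325
ln(dT1/dT2) = 0.9679
LMTD = 50.4190 / 0.9679 = 52.0887 K

52.0887 K


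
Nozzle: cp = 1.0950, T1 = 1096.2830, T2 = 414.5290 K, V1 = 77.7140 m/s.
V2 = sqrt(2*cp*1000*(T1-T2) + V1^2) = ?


dT = 681.7540 K
2*cp*1000*dT = 1493041.2600
V1^2 = 6039.4658
V2 = sqrt(1499080.7258) = 1224.3695 m/s

1224.3695 m/s


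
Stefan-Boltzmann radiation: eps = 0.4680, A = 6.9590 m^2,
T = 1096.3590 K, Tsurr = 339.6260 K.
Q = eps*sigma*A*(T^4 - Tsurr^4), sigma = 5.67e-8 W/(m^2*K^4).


T^4 = 1.4448e+12
Tsurr^4 = 1.3305e+10
Q = 0.4680 * 5.67e-8 * 6.9590 * 1.4315e+12 = 264343.8011 W

264343.8011 W


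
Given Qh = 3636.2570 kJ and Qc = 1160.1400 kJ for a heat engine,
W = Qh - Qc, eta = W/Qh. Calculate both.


W = 3636.2570 - 1160.1400 = 2476.1170 kJ
eta = 2476.1170 / 3636.2570 = 0.6810 = 68.0952%

W = 2476.1170 kJ, eta = 68.0952%


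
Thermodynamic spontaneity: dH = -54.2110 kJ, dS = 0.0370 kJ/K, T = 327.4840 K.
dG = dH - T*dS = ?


T*dS = 327.4840 * 0.0370 = 12.1169 kJ
dG = -54.2110 - 12.1169 = -66.3279 kJ (spontaneous)

dG = -66.3279 kJ, spontaneous


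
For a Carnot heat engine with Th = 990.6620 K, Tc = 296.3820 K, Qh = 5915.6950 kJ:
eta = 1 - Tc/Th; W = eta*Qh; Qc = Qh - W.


eta = 1 - 296.3820/990.6620 = 0.7008
W = 0.7008 * 5915.6950 = 4145.8628 kJ
Qc = 5915.6950 - 4145.8628 = 1769.8322 kJ

eta = 70.0824%, W = 4145.8628 kJ, Qc = 1769.8322 kJ


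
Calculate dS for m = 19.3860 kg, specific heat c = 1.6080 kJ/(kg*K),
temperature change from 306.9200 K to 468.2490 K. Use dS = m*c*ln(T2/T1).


T2/T1 = 1.5256
ln(T2/T1) = 0.4224
dS = 19.3860 * 1.6080 * 0.4224 = 13.1678 kJ/K

13.1678 kJ/K


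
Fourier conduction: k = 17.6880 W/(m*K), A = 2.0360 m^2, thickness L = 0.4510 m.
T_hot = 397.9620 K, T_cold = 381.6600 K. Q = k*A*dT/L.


dT = 16.3020 K
Q = 17.6880 * 2.0360 * 16.3020 / 0.4510 = 1301.7298 W

1301.7298 W


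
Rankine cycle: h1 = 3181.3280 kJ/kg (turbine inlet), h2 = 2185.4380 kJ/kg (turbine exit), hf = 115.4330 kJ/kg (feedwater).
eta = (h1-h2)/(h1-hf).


W = 995.8900 kJ/kg
Q_in = 3065.8950 kJ/kg
eta = 0.3248 = 32.4828%

eta = 32.4828%


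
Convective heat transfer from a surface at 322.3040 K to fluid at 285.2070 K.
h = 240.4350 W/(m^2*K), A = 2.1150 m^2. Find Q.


dT = 37.0970 K
Q = 240.4350 * 2.1150 * 37.0970 = 18864.5674 W

18864.5674 W


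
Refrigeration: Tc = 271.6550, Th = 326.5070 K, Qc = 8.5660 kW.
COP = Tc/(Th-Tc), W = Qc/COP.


COP = 271.6550 / 54.8520 = 4.9525
W = 8.5660 / 4.9525 = 1.7296 kW

COP = 4.9525, W = 1.7296 kW


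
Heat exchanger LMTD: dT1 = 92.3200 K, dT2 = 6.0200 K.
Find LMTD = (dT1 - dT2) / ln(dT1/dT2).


dT1/dT2 = 15.3355
ln(dT1/dT2) = 2.7302
LMTD = 86.3000 / 2.7302 = 31.6097 K

31.6097 K


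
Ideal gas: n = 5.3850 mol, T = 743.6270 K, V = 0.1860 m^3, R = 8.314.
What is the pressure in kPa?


P = nRT/V = 5.3850 * 8.314 * 743.6270 / 0.1860
= 33292.8426 / 0.1860 = 178993.7775 Pa = 178.9938 kPa

178.9938 kPa


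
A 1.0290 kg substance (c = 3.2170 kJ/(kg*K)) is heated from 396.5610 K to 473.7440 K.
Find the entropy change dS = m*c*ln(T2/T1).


T2/T1 = 1.1946
ln(T2/T1) = 0.1778
dS = 1.0290 * 3.2170 * 0.1778 = 0.5887 kJ/K

0.5887 kJ/K


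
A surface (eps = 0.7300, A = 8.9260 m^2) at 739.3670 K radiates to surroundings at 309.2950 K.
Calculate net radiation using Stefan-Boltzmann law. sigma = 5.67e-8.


T^4 = 2.9884e+11
Tsurr^4 = 9.1515e+09
Q = 0.7300 * 5.67e-8 * 8.9260 * 2.8969e+11 = 107027.5663 W

107027.5663 W


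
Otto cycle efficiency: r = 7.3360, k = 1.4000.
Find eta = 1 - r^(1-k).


r^(k-1) = 2.2191
eta = 1 - 1/2.2191 = 0.5494 = 54.9374%

54.9374%


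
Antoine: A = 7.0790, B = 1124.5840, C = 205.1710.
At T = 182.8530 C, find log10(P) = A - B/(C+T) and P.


C+T = 388.0240
B/(C+T) = 2.8982
log10(P) = 7.0790 - 2.8982 = 4.1808
P = 10^4.1808 = 15162.3634 mmHg

15162.3634 mmHg


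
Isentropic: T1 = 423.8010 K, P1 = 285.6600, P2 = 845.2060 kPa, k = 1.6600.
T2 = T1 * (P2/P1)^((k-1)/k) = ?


(k-1)/k = 0.3976
(P2/P1)^exp = 1.5393
T2 = 423.8010 * 1.5393 = 652.3370 K

652.3370 K


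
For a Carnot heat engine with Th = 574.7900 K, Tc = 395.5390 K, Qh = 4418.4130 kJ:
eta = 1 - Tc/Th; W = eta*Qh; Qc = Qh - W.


eta = 1 - 395.5390/574.7900 = 0.3119
W = 0.3119 * 4418.4130 = 1377.9031 kJ
Qc = 4418.4130 - 1377.9031 = 3040.5099 kJ

eta = 31.1855%, W = 1377.9031 kJ, Qc = 3040.5099 kJ


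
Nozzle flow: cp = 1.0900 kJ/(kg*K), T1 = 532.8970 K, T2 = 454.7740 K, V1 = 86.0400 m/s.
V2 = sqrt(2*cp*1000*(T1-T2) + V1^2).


dT = 78.1230 K
2*cp*1000*dT = 170308.1400
V1^2 = 7402.8816
V2 = sqrt(177711.0216) = 421.5579 m/s

421.5579 m/s


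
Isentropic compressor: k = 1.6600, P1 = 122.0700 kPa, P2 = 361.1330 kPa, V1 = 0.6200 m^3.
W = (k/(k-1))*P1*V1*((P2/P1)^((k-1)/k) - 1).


(k-1)/k = 0.3976
(P2/P1)^exp = 1.5392
W = 2.5152 * 122.0700 * 0.6200 * (1.5392 - 1) = 102.6349 kJ

102.6349 kJ


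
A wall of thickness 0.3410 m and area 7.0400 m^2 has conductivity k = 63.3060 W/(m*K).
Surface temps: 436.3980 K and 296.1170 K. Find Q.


dT = 140.2810 K
Q = 63.3060 * 7.0400 * 140.2810 / 0.3410 = 183342.0178 W

183342.0178 W


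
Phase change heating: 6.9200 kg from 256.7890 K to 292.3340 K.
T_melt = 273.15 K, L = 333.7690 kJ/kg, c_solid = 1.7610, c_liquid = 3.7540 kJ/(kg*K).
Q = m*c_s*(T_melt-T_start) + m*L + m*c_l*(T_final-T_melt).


Q1 (sensible, solid) = 6.9200 * 1.7610 * 16.3610 = 199.3771 kJ
Q2 (latent) = 6.9200 * 333.7690 = 2309.6815 kJ
Q3 (sensible, liquid) = 6.9200 * 3.7540 * 19.1840 = 498.3558 kJ
Q_total = 3007.4144 kJ

3007.4144 kJ


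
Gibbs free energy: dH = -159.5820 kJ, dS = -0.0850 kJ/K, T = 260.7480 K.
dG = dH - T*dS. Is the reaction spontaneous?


T*dS = 260.7480 * -0.0850 = -22.1636 kJ
dG = -159.5820 + 22.1636 = -137.4184 kJ (spontaneous)

dG = -137.4184 kJ, spontaneous


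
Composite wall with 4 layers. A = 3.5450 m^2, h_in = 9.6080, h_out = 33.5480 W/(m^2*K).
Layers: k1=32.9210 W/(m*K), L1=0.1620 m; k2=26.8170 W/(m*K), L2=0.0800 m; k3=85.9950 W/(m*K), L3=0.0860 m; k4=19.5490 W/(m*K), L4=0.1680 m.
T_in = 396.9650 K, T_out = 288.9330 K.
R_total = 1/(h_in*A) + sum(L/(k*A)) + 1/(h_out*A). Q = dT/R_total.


R_conv_in = 1/(9.6080*3.5450) = 0.0294
R_1 = 0.1620/(32.9210*3.5450) = 0.0014
R_2 = 0.0800/(26.8170*3.5450) = 0.0008
R_3 = 0.0860/(85.9950*3.5450) = 0.0003
R_4 = 0.1680/(19.5490*3.5450) = 0.0024
R_conv_out = 1/(33.5480*3.5450) = 0.0084
R_total = 0.0427 K/W
Q = 108.0320 / 0.0427 = 2529.7832 W

R_total = 0.0427 K/W, Q = 2529.7832 W


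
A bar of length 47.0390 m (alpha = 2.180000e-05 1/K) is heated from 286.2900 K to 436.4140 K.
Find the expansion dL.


dT = 150.1240 K
dL = 2.180000e-05 * 47.0390 * 150.1240 = 0.153945 m
L_final = 47.192945 m

dL = 0.153945 m


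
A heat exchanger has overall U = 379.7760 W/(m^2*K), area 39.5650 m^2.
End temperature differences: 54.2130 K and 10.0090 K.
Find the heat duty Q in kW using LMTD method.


LMTD = 26.1649 K
Q = 379.7760 * 39.5650 * 26.1649 = 393150.1998 W = 393.1502 kW

393.1502 kW


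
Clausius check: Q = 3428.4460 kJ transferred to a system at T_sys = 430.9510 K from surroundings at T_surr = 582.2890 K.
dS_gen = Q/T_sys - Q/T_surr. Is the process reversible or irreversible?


dS_sys = 3428.4460/430.9510 = 7.9555 kJ/K
dS_surr = -3428.4460/582.2890 = -5.8879 kJ/K
dS_gen = 7.9555 - 5.8879 = 2.0677 kJ/K (irreversible)

dS_gen = 2.0677 kJ/K, irreversible


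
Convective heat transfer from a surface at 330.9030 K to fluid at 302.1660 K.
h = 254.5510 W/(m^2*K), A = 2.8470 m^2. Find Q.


dT = 28.7370 K
Q = 254.5510 * 2.8470 * 28.7370 = 20825.8964 W

20825.8964 W


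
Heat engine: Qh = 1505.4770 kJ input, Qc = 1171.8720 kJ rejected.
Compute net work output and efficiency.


W = 1505.4770 - 1171.8720 = 333.6050 kJ
eta = 333.6050 / 1505.4770 = 0.2216 = 22.1594%

W = 333.6050 kJ, eta = 22.1594%


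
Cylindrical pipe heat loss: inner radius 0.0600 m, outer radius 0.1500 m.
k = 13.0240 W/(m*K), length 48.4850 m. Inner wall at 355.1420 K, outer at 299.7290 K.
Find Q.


dT = 55.4130 K
ln(ro/ri) = 0.9163
Q = 2*pi*13.0240*48.4850*55.4130 / 0.9163 = 239944.0722 W

239944.0722 W


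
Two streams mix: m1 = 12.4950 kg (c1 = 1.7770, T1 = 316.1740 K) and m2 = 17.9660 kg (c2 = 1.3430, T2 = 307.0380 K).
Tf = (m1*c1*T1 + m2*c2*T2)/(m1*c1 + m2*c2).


num = 14428.5224
den = 46.3320
Tf = 311.4162 K

311.4162 K


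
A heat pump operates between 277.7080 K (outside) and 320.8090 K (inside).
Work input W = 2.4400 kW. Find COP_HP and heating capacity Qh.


COP = 320.8090 / 43.1010 = 7.4432
Qh = 7.4432 * 2.4400 = 18.1614 kW

COP = 7.4432, Qh = 18.1614 kW


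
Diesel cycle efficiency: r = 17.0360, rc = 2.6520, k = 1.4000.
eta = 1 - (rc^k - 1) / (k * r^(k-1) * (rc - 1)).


r^(k-1) = 3.1085
rc^k = 3.9174
eta = 0.5942 = 59.4195%

59.4195%


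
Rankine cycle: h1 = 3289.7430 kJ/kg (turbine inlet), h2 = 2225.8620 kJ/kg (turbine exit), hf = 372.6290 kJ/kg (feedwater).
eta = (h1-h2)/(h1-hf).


W = 1063.8810 kJ/kg
Q_in = 2917.1140 kJ/kg
eta = 0.3647 = 36.4703%

eta = 36.4703%


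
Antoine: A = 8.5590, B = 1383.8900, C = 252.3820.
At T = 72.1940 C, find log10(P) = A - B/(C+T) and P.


C+T = 324.5760
B/(C+T) = 4.2637
log10(P) = 8.5590 - 4.2637 = 4.2953
P = 10^4.2953 = 19738.5140 mmHg

19738.5140 mmHg


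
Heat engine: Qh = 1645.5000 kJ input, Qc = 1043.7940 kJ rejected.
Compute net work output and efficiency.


W = 1645.5000 - 1043.7940 = 601.7060 kJ
eta = 601.7060 / 1645.5000 = 0.3657 = 36.5668%

W = 601.7060 kJ, eta = 36.5668%


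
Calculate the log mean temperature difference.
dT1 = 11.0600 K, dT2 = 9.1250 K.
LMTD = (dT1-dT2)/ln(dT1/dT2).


dT1/dT2 = 1.2121
ln(dT1/dT2) = 0.1923
LMTD = 1.9350 / 0.1923 = 10.0615 K

10.0615 K


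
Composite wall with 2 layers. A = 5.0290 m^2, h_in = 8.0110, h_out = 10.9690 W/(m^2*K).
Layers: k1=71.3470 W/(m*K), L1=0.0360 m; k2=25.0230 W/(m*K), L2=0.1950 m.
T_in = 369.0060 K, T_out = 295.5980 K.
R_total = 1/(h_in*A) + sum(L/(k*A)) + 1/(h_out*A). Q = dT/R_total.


R_conv_in = 1/(8.0110*5.0290) = 0.0248
R_1 = 0.0360/(71.3470*5.0290) = 0.0001
R_2 = 0.1950/(25.0230*5.0290) = 0.0015
R_conv_out = 1/(10.9690*5.0290) = 0.0181
R_total = 0.0446 K/W
Q = 73.4080 / 0.0446 = 1645.9312 W

R_total = 0.0446 K/W, Q = 1645.9312 W


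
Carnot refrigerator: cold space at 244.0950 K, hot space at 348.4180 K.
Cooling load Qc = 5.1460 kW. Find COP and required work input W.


COP = 244.0950 / 104.3230 = 2.3398
W = 5.1460 / 2.3398 = 2.1993 kW

COP = 2.3398, W = 2.1993 kW


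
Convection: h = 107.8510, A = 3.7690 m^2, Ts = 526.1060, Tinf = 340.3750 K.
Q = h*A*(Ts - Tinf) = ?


dT = 185.7310 K
Q = 107.8510 * 3.7690 * 185.7310 = 75497.8720 W

75497.8720 W


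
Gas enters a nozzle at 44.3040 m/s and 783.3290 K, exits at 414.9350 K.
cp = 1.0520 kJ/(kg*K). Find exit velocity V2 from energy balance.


dT = 368.3940 K
2*cp*1000*dT = 775100.9760
V1^2 = 1962.8444
V2 = sqrt(777063.8204) = 881.5122 m/s

881.5122 m/s


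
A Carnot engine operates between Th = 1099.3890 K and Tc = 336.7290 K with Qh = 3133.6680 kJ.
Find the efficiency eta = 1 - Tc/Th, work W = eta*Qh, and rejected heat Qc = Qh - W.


eta = 1 - 336.7290/1099.3890 = 0.6937
W = 0.6937 * 3133.6680 = 2173.8650 kJ
Qc = 3133.6680 - 2173.8650 = 959.8030 kJ

eta = 69.3713%, W = 2173.8650 kJ, Qc = 959.8030 kJ


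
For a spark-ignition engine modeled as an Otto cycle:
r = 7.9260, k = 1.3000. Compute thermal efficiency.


r^(k-1) = 1.8609
eta = 1 - 1/1.8609 = 0.4626 = 46.2617%

46.2617%


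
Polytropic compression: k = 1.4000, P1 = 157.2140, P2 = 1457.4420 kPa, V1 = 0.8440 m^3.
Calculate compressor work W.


(k-1)/k = 0.2857
(P2/P1)^exp = 1.8894
W = 3.5000 * 157.2140 * 0.8440 * (1.8894 - 1) = 413.0270 kJ

413.0270 kJ


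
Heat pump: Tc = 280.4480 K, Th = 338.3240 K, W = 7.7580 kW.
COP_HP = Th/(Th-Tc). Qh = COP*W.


COP = 338.3240 / 57.8760 = 5.8457
Qh = 5.8457 * 7.7580 = 45.3507 kW

COP = 5.8457, Qh = 45.3507 kW


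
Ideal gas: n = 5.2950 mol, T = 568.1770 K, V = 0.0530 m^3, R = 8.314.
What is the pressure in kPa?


P = nRT/V = 5.2950 * 8.314 * 568.1770 / 0.0530
= 25012.6458 / 0.0530 = 471936.7141 Pa = 471.9367 kPa

471.9367 kPa


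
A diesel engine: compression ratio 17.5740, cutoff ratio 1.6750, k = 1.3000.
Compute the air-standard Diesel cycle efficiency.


r^(k-1) = 2.3630
rc^k = 1.9553
eta = 0.5393 = 53.9273%

53.9273%


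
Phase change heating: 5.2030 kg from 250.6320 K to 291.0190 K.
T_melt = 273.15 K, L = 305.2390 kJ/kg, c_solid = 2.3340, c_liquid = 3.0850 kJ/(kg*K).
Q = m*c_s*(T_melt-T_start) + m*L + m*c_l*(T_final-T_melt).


Q1 (sensible, solid) = 5.2030 * 2.3340 * 22.5180 = 273.4541 kJ
Q2 (latent) = 5.2030 * 305.2390 = 1588.1585 kJ
Q3 (sensible, liquid) = 5.2030 * 3.0850 * 17.8690 = 286.8199 kJ
Q_total = 2148.4325 kJ

2148.4325 kJ


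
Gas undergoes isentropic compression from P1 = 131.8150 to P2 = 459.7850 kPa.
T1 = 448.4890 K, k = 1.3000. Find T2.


(k-1)/k = 0.2308
(P2/P1)^exp = 1.3342
T2 = 448.4890 * 1.3342 = 598.3632 K

598.3632 K


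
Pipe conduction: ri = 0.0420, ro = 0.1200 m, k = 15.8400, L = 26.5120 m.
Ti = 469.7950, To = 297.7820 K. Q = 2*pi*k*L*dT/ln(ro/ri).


dT = 172.0130 K
ln(ro/ri) = 1.0498
Q = 2*pi*15.8400*26.5120*172.0130 / 1.0498 = 432337.6781 W

432337.6781 W


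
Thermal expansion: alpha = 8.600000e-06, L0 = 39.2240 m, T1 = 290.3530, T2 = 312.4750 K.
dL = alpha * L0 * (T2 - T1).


dT = 22.1220 K
dL = 8.600000e-06 * 39.2240 * 22.1220 = 0.007462 m
L_final = 39.231462 m

dL = 0.007462 m


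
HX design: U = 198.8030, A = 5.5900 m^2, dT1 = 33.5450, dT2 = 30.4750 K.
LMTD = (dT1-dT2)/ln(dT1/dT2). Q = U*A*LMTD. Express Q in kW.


LMTD = 31.9854 K
Q = 198.8030 * 5.5900 * 31.9854 = 35545.7095 W = 35.5457 kW

35.5457 kW


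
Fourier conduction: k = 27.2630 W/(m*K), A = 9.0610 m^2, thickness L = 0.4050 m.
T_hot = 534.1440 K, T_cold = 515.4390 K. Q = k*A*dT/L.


dT = 18.7050 K
Q = 27.2630 * 9.0610 * 18.7050 / 0.4050 = 11409.1283 W

11409.1283 W


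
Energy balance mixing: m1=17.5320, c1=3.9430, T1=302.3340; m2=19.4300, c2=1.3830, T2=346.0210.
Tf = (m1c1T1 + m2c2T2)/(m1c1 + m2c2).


num = 30198.1182
den = 96.0004
Tf = 314.5625 K

314.5625 K


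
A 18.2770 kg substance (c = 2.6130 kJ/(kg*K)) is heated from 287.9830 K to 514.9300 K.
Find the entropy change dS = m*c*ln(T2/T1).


T2/T1 = 1.7881
ln(T2/T1) = 0.5811
dS = 18.2770 * 2.6130 * 0.5811 = 27.7535 kJ/K

27.7535 kJ/K


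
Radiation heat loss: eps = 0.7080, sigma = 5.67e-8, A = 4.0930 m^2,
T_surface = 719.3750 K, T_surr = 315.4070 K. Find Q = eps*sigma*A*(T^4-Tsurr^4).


T^4 = 2.6781e+11
Tsurr^4 = 9.8966e+09
Q = 0.7080 * 5.67e-8 * 4.0930 * 2.5791e+11 = 42376.6246 W

42376.6246 W


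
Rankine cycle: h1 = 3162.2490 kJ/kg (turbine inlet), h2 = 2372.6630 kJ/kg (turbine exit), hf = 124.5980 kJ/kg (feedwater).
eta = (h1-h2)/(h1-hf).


W = 789.5860 kJ/kg
Q_in = 3037.6510 kJ/kg
eta = 0.2599 = 25.9933%

eta = 25.9933%


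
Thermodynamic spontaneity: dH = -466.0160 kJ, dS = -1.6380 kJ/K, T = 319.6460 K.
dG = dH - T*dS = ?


T*dS = 319.6460 * -1.6380 = -523.5801 kJ
dG = -466.0160 + 523.5801 = 57.5641 kJ (non-spontaneous)

dG = 57.5641 kJ, non-spontaneous


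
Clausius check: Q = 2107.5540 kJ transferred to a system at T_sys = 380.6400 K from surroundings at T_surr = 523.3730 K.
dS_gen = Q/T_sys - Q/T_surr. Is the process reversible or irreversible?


dS_sys = 2107.5540/380.6400 = 5.5369 kJ/K
dS_surr = -2107.5540/523.3730 = -4.0269 kJ/K
dS_gen = 5.5369 - 4.0269 = 1.5100 kJ/K (irreversible)

dS_gen = 1.5100 kJ/K, irreversible


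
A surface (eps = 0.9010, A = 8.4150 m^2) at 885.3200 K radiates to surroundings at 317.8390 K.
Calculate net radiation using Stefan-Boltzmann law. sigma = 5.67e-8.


T^4 = 6.1433e+11
Tsurr^4 = 1.0205e+10
Q = 0.9010 * 5.67e-8 * 8.4150 * 6.0412e+11 = 259709.5259 W

259709.5259 W


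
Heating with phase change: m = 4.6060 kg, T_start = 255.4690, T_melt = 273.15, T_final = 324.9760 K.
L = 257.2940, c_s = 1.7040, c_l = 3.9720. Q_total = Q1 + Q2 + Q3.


Q1 (sensible, solid) = 4.6060 * 1.7040 * 17.6810 = 138.7715 kJ
Q2 (latent) = 4.6060 * 257.2940 = 1185.0962 kJ
Q3 (sensible, liquid) = 4.6060 * 3.9720 * 51.8260 = 948.1583 kJ
Q_total = 2272.0260 kJ

2272.0260 kJ


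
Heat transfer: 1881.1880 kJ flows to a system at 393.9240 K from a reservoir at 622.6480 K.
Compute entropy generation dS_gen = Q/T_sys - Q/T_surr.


dS_sys = 1881.1880/393.9240 = 4.7755 kJ/K
dS_surr = -1881.1880/622.6480 = -3.0213 kJ/K
dS_gen = 4.7755 - 3.0213 = 1.7542 kJ/K (irreversible)

dS_gen = 1.7542 kJ/K, irreversible


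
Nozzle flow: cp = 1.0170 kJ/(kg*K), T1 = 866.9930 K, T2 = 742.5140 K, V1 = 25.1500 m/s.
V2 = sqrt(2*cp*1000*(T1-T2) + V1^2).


dT = 124.4790 K
2*cp*1000*dT = 253190.2860
V1^2 = 632.5225
V2 = sqrt(253822.8085) = 503.8083 m/s

503.8083 m/s


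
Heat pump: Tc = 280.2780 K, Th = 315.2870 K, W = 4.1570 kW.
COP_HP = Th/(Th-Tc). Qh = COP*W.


COP = 315.2870 / 35.0090 = 9.0059
Qh = 9.0059 * 4.1570 = 37.4375 kW

COP = 9.0059, Qh = 37.4375 kW


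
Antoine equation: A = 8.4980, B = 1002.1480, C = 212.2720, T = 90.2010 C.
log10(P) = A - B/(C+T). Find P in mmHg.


C+T = 302.4730
B/(C+T) = 3.3132
log10(P) = 8.4980 - 3.3132 = 5.1848
P = 10^5.1848 = 153044.7117 mmHg

153044.7117 mmHg


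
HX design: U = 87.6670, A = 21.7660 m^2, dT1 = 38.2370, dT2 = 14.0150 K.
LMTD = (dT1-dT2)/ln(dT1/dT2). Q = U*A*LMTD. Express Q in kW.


LMTD = 24.1333 K
Q = 87.6670 * 21.7660 * 24.1333 = 46050.1945 W = 46.0502 kW

46.0502 kW


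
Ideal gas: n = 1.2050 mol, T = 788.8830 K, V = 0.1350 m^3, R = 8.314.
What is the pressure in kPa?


P = nRT/V = 1.2050 * 8.314 * 788.8830 / 0.1350
= 7903.3218 / 0.1350 = 58543.1243 Pa = 58.5431 kPa

58.5431 kPa


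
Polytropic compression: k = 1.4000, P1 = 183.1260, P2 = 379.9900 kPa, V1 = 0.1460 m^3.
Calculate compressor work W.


(k-1)/k = 0.2857
(P2/P1)^exp = 1.2319
W = 3.5000 * 183.1260 * 0.1460 * (1.2319 - 1) = 21.7012 kJ

21.7012 kJ


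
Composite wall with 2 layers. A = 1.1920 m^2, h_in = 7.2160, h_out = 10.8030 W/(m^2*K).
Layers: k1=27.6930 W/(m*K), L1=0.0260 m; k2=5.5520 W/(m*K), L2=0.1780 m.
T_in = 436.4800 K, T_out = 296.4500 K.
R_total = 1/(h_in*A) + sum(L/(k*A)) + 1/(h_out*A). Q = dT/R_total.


R_conv_in = 1/(7.2160*1.1920) = 0.1163
R_1 = 0.0260/(27.6930*1.1920) = 0.0008
R_2 = 0.1780/(5.5520*1.1920) = 0.0269
R_conv_out = 1/(10.8030*1.1920) = 0.0777
R_total = 0.2216 K/W
Q = 140.0300 / 0.2216 = 631.9043 W

R_total = 0.2216 K/W, Q = 631.9043 W


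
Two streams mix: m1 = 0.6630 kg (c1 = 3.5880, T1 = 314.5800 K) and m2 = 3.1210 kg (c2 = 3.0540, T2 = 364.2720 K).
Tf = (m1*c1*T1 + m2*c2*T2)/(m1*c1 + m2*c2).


num = 4220.4077
den = 11.9104
Tf = 354.3471 K

354.3471 K


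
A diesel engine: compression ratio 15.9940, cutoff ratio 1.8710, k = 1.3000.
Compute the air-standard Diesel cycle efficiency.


r^(k-1) = 2.2971
rc^k = 2.2579
eta = 0.5164 = 51.6405%

51.6405%


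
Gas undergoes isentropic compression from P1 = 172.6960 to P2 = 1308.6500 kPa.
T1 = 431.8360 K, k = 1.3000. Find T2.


(k-1)/k = 0.2308
(P2/P1)^exp = 1.5958
T2 = 431.8360 * 1.5958 = 689.1121 K

689.1121 K


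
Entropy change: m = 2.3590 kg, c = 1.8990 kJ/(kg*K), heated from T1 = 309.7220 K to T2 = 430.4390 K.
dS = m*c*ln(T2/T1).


T2/T1 = 1.3898
ln(T2/T1) = 0.3291
dS = 2.3590 * 1.8990 * 0.3291 = 1.4744 kJ/K

1.4744 kJ/K


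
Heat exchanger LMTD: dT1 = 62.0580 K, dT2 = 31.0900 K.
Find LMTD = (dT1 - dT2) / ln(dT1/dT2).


dT1/dT2 = 1.9961
ln(dT1/dT2) = 0.6912
LMTD = 30.9680 / 0.6912 = 44.8043 K

44.8043 K


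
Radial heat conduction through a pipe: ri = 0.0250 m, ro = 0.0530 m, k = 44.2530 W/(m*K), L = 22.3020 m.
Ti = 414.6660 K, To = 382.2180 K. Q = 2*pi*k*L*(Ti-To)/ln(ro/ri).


dT = 32.4480 K
ln(ro/ri) = 0.7514
Q = 2*pi*44.2530*22.3020*32.4480 / 0.7514 = 267777.3512 W

267777.3512 W


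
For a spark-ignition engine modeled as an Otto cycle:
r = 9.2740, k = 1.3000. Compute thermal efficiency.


r^(k-1) = 1.9507
eta = 1 - 1/1.9507 = 0.4874 = 48.7351%

48.7351%


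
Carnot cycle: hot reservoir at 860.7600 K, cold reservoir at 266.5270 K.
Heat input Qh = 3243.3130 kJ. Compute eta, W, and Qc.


eta = 1 - 266.5270/860.7600 = 0.6904
W = 0.6904 * 3243.3130 = 2239.0488 kJ
Qc = 3243.3130 - 2239.0488 = 1004.2642 kJ

eta = 69.0359%, W = 2239.0488 kJ, Qc = 1004.2642 kJ


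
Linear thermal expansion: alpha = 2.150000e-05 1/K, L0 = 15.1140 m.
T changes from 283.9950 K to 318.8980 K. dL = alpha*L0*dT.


dT = 34.9030 K
dL = 2.150000e-05 * 15.1140 * 34.9030 = 0.011342 m
L_final = 15.125342 m

dL = 0.011342 m


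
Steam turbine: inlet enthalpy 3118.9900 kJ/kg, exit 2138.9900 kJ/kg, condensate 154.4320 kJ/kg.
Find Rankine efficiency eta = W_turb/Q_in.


W = 980.0000 kJ/kg
Q_in = 2964.5580 kJ/kg
eta = 0.3306 = 33.0572%

eta = 33.0572%


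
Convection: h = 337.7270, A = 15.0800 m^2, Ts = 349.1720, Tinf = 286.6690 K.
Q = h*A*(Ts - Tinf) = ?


dT = 62.5030 K
Q = 337.7270 * 15.0800 * 62.5030 = 318322.9763 W

318322.9763 W


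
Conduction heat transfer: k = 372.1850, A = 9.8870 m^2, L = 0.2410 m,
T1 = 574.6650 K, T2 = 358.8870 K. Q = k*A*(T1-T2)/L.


dT = 215.7780 K
Q = 372.1850 * 9.8870 * 215.7780 / 0.2410 = 3294682.1347 W

3294682.1347 W


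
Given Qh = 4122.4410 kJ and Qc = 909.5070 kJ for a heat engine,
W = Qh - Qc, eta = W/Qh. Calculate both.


W = 4122.4410 - 909.5070 = 3212.9340 kJ
eta = 3212.9340 / 4122.4410 = 0.7794 = 77.9377%

W = 3212.9340 kJ, eta = 77.9377%


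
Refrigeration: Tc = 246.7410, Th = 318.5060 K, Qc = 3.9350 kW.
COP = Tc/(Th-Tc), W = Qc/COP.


COP = 246.7410 / 71.7650 = 3.4382
W = 3.9350 / 3.4382 = 1.1445 kW

COP = 3.4382, W = 1.1445 kW


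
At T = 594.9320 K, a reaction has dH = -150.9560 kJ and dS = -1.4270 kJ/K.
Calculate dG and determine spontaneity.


T*dS = 594.9320 * -1.4270 = -848.9680 kJ
dG = -150.9560 + 848.9680 = 698.0120 kJ (non-spontaneous)

dG = 698.0120 kJ, non-spontaneous


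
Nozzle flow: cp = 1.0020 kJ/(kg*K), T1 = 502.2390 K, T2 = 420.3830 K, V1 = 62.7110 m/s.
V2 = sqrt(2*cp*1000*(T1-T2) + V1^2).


dT = 81.8560 K
2*cp*1000*dT = 164039.4240
V1^2 = 3932.6695
V2 = sqrt(167972.0935) = 409.8440 m/s

409.8440 m/s


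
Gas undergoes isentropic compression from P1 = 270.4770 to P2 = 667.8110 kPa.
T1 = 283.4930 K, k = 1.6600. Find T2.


(k-1)/k = 0.3976
(P2/P1)^exp = 1.4324
T2 = 283.4930 * 1.4324 = 406.0746 K

406.0746 K


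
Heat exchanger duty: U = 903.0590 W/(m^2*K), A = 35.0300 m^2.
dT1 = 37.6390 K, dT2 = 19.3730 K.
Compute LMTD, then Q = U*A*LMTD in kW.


LMTD = 27.5024 K
Q = 903.0590 * 35.0300 * 27.5024 = 870014.9921 W = 870.0150 kW

870.0150 kW


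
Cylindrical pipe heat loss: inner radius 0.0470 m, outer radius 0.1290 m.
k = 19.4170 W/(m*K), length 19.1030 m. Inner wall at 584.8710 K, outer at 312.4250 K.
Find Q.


dT = 272.4460 K
ln(ro/ri) = 1.0097
Q = 2*pi*19.4170*19.1030*272.4460 / 1.0097 = 628878.5673 W

628878.5673 W


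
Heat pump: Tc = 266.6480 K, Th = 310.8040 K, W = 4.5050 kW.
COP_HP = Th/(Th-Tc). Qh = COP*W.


COP = 310.8040 / 44.1560 = 7.0388
Qh = 7.0388 * 4.5050 = 31.7097 kW

COP = 7.0388, Qh = 31.7097 kW


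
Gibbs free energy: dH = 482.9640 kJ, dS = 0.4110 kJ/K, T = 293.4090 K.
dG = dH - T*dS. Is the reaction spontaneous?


T*dS = 293.4090 * 0.4110 = 120.5911 kJ
dG = 482.9640 - 120.5911 = 362.3729 kJ (non-spontaneous)

dG = 362.3729 kJ, non-spontaneous


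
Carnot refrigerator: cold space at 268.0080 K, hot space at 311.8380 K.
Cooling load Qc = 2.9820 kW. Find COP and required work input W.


COP = 268.0080 / 43.8300 = 6.1147
W = 2.9820 / 6.1147 = 0.4877 kW

COP = 6.1147, W = 0.4877 kW


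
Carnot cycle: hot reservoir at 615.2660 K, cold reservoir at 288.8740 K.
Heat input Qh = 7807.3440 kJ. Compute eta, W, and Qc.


eta = 1 - 288.8740/615.2660 = 0.5305
W = 0.5305 * 7807.3440 = 4141.7121 kJ
Qc = 7807.3440 - 4141.7121 = 3665.6319 kJ

eta = 53.0489%, W = 4141.7121 kJ, Qc = 3665.6319 kJ


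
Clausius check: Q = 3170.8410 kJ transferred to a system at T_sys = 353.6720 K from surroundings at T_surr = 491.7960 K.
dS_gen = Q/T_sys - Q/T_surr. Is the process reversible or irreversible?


dS_sys = 3170.8410/353.6720 = 8.9655 kJ/K
dS_surr = -3170.8410/491.7960 = -6.4475 kJ/K
dS_gen = 8.9655 - 6.4475 = 2.5180 kJ/K (irreversible)

dS_gen = 2.5180 kJ/K, irreversible


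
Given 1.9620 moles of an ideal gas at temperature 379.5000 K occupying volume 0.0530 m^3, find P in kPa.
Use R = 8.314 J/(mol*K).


P = nRT/V = 1.9620 * 8.314 * 379.5000 / 0.0530
= 6190.4298 / 0.0530 = 116800.5624 Pa = 116.8006 kPa

116.8006 kPa


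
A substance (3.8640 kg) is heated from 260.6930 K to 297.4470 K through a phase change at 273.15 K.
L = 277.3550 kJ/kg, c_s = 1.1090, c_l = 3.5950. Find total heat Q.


Q1 (sensible, solid) = 3.8640 * 1.1090 * 12.4570 = 53.3804 kJ
Q2 (latent) = 3.8640 * 277.3550 = 1071.6997 kJ
Q3 (sensible, liquid) = 3.8640 * 3.5950 * 24.2970 = 337.5116 kJ
Q_total = 1462.5917 kJ

1462.5917 kJ


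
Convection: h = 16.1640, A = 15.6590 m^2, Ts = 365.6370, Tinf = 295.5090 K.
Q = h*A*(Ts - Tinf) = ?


dT = 70.1280 K
Q = 16.1640 * 15.6590 * 70.1280 = 17750.2437 W

17750.2437 W


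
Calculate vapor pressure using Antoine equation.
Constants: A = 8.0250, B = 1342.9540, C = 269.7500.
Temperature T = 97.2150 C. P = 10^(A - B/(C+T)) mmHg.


C+T = 366.9650
B/(C+T) = 3.6596
log10(P) = 8.0250 - 3.6596 = 4.3654
P = 10^4.3654 = 23194.0071 mmHg

23194.0071 mmHg


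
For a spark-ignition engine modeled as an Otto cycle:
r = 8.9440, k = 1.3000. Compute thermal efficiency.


r^(k-1) = 1.9296
eta = 1 - 1/1.9296 = 0.4817 = 48.1749%

48.1749%


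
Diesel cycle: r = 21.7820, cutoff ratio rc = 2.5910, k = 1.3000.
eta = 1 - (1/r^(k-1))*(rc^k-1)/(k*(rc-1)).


r^(k-1) = 2.5202
rc^k = 3.4475
eta = 0.5304 = 53.0447%

53.0447%


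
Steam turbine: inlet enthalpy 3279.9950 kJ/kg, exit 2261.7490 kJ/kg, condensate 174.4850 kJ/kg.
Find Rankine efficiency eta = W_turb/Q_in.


W = 1018.2460 kJ/kg
Q_in = 3105.5100 kJ/kg
eta = 0.3279 = 32.7884%

eta = 32.7884%


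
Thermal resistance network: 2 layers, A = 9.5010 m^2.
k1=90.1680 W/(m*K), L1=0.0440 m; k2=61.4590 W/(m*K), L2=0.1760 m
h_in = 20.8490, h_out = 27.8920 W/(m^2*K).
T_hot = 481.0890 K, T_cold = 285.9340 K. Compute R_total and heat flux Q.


R_conv_in = 1/(20.8490*9.5010) = 0.0050
R_1 = 0.0440/(90.1680*9.5010) = 5.1361e-05
R_2 = 0.1760/(61.4590*9.5010) = 0.0003
R_conv_out = 1/(27.8920*9.5010) = 0.0038
R_total = 0.0092 K/W
Q = 195.1550 / 0.0092 = 21271.1523 W

R_total = 0.0092 K/W, Q = 21271.1523 W


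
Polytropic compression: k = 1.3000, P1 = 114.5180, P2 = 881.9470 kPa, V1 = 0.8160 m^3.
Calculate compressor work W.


(k-1)/k = 0.2308
(P2/P1)^exp = 1.6017
W = 4.3333 * 114.5180 * 0.8160 * (1.6017 - 1) = 243.6671 kJ

243.6671 kJ


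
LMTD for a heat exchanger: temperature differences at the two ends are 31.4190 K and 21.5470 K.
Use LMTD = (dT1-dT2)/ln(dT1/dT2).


dT1/dT2 = 1.4582
ln(dT1/dT2) = 0.3772
LMTD = 9.8720 / 0.3772 = 26.1734 K

26.1734 K


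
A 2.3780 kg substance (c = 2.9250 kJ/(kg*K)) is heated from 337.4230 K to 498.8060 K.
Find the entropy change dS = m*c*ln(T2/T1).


T2/T1 = 1.4783
ln(T2/T1) = 0.3909
dS = 2.3780 * 2.9250 * 0.3909 = 2.7188 kJ/K

2.7188 kJ/K


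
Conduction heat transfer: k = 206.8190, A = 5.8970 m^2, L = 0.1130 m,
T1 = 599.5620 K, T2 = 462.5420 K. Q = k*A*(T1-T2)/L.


dT = 137.0200 K
Q = 206.8190 * 5.8970 * 137.0200 / 0.1130 = 1478860.0648 W

1478860.0648 W


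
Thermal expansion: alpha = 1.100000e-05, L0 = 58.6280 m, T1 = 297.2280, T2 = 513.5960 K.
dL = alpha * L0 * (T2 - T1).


dT = 216.3680 K
dL = 1.100000e-05 * 58.6280 * 216.3680 = 0.139537 m
L_final = 58.767537 m

dL = 0.139537 m


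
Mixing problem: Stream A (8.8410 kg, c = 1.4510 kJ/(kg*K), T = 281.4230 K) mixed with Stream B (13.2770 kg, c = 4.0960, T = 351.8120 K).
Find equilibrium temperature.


num = 22742.6246
den = 67.2109
Tf = 338.3771 K

338.3771 K


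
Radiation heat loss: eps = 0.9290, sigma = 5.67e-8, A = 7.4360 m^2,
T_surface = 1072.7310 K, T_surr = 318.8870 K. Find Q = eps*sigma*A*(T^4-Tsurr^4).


T^4 = 1.3242e+12
Tsurr^4 = 1.0341e+10
Q = 0.9290 * 5.67e-8 * 7.4360 * 1.3139e+12 = 514632.0770 W

514632.0770 W


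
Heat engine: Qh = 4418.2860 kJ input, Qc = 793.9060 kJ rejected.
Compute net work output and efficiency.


W = 4418.2860 - 793.9060 = 3624.3800 kJ
eta = 3624.3800 / 4418.2860 = 0.8203 = 82.0314%

W = 3624.3800 kJ, eta = 82.0314%


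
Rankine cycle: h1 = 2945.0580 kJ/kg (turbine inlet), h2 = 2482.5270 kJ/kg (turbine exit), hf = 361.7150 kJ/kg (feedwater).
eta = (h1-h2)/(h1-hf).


W = 462.5310 kJ/kg
Q_in = 2583.3430 kJ/kg
eta = 0.1790 = 17.9044%

eta = 17.9044%


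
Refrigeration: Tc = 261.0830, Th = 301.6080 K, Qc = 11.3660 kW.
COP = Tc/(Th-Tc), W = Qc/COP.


COP = 261.0830 / 40.5250 = 6.4425
W = 11.3660 / 6.4425 = 1.7642 kW

COP = 6.4425, W = 1.7642 kW


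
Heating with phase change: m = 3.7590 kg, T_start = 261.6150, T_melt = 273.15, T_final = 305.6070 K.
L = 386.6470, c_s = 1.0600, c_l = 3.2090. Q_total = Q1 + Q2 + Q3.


Q1 (sensible, solid) = 3.7590 * 1.0600 * 11.5350 = 45.9617 kJ
Q2 (latent) = 3.7590 * 386.6470 = 1453.4061 kJ
Q3 (sensible, liquid) = 3.7590 * 3.2090 * 32.4570 = 391.5168 kJ
Q_total = 1890.8846 kJ

1890.8846 kJ


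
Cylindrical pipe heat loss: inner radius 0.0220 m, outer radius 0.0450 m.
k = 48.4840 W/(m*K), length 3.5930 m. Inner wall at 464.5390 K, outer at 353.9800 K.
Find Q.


dT = 110.5590 K
ln(ro/ri) = 0.7156
Q = 2*pi*48.4840*3.5930*110.5590 / 0.7156 = 169101.3747 W

169101.3747 W


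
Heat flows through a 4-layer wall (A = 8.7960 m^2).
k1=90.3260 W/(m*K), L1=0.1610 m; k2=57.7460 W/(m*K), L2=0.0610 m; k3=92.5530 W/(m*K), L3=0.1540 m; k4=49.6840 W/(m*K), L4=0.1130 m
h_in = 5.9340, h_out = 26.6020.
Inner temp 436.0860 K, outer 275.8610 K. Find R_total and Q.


R_conv_in = 1/(5.9340*8.7960) = 0.0192
R_1 = 0.1610/(90.3260*8.7960) = 0.0002
R_2 = 0.0610/(57.7460*8.7960) = 0.0001
R_3 = 0.1540/(92.5530*8.7960) = 0.0002
R_4 = 0.1130/(49.6840*8.7960) = 0.0003
R_conv_out = 1/(26.6020*8.7960) = 0.0043
R_total = 0.0242 K/W
Q = 160.2250 / 0.0242 = 6620.0773 W

R_total = 0.0242 K/W, Q = 6620.0773 W


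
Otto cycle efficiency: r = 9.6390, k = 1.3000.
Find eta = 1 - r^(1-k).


r^(k-1) = 1.9734
eta = 1 - 1/1.9734 = 0.4933 = 49.3254%

49.3254%


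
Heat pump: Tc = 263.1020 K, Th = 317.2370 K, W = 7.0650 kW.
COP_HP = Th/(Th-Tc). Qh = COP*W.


COP = 317.2370 / 54.1350 = 5.8601
Qh = 5.8601 * 7.0650 = 41.4017 kW

COP = 5.8601, Qh = 41.4017 kW


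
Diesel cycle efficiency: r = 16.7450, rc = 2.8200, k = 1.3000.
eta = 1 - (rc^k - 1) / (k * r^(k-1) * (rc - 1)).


r^(k-1) = 2.3290
rc^k = 3.8488
eta = 0.4830 = 48.3013%

48.3013%


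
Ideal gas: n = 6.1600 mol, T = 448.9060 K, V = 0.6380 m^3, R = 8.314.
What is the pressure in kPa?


P = nRT/V = 6.1600 * 8.314 * 448.9060 / 0.6380
= 22990.3796 / 0.6380 = 36035.0778 Pa = 36.0351 kPa

36.0351 kPa
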